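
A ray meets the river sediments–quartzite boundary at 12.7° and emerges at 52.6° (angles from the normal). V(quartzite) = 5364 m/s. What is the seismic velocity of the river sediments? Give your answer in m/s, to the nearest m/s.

Snell's law: sin 12.7°/V₁ = sin 52.6°/V₂.
V₁ = V₂·sin 12.7°/sin 52.6° = 5364 × 0.2767 = 1484.43 m/s.

1484 m/s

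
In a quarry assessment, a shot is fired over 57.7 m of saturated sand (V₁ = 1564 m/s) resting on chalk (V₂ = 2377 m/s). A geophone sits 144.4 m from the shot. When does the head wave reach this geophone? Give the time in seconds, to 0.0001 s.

θ_c = arcsin(V₁/V₂) = arcsin(1564/2377) = 41.15°, cos θ_c = 0.7530.
Intercept time tᵢ = 2h cos θ_c / V₁ = 2·57.7·0.7530/1564 = 0.05556 s.
t = x/V₂ + tᵢ = 144.4/2377 + 0.05556 = 0.11631 s.

0.1163 s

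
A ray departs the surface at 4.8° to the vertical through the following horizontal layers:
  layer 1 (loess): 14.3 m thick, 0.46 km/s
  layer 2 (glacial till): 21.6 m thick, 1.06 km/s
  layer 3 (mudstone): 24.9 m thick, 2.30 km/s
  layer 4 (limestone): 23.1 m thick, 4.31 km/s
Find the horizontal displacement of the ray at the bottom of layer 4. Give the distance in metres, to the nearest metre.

46 m

p = sin θ₁/V₁ = sin 4.8°/0.46 = 1.8191e-01 s/km is conserved through the stack.
Layer 1: θ = 4.80°; offset = 14.3·tan 4.80° = 1.201 m.
Layer 2: sin θ = p·1.06 = 0.1928 → θ = 11.12°; offset = 21.6·tan 11.12° = 4.245 m.
Layer 3: sin θ = p·2.30 = 0.4184 → θ = 24.73°; offset = 24.9·tan 24.73° = 11.470 m.
Layer 4: sin θ = p·4.31 = 0.7840 → θ = 51.63°; offset = 23.1·tan 51.63° = 29.177 m.
Total horizontal offset = 46.092 m.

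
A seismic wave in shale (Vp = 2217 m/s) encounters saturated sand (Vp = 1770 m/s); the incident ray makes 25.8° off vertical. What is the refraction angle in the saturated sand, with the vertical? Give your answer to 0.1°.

sin θ₁/V₁ = sin θ₂/V₂ ⇒ sin θ₂ = 1770·sin 25.8°/2217 = 1770·0.4352/2217 = 0.3475.
θ₂ = sin⁻¹(0.3475) = 20.33° (from vertical).

20.3°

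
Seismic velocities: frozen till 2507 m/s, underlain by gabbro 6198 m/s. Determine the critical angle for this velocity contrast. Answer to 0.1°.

23.9°

Critical incidence: sin θ_c = V₁/V₂ = 2507/6198 = 0.4045.
θ_c = arcsin 0.4045 = 23.86°.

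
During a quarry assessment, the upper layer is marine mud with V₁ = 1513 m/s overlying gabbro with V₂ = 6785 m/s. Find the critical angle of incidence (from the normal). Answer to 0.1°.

12.9°

At critical incidence the refracted ray runs along the interface (θ₂ = 90°), so sin θ_c = V₁/V₂.
θ_c = arcsin(1513/6785) = arcsin 0.2230 = 12.88°.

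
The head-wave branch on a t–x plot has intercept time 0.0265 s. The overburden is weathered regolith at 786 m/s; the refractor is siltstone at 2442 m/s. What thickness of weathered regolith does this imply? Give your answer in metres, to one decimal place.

θ_c = arcsin(786/2442) = 18.78°; cos θ_c = 0.9468.
tᵢ = 2h cos θ_c/V₁ ⇒ h = tᵢ·V₁/(2 cos θ_c) = 0.0265·786/(2·0.9468) = 11.00 m.

11.0 m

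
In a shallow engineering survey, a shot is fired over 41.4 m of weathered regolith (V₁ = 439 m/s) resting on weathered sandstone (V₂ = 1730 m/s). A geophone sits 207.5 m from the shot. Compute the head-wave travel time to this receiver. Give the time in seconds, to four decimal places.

0.3024 s

t = x/V₂ + 2h·√(V₂²−V₁²)/(V₁V₂).
√(V₂²−V₁²) = √(1730²−439²) = 1673.4 m/s; delay term = 2·41.4·1673.4/(439·1730) = 0.18244 s.
t = 207.5/1730 + 0.18244 = 0.30238 s.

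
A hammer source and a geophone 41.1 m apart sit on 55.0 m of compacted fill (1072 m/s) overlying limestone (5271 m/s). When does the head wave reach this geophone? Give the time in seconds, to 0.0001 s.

θ_c = arcsin(V₁/V₂) = arcsin(1072/5271) = 11.73°, cos θ_c = 0.9791.
Intercept time tᵢ = 2h cos θ_c / V₁ = 2·55.0·0.9791/1072 = 0.10047 s.
t = x/V₂ + tᵢ = 41.1/5271 + 0.10047 = 0.10826 s.

0.1083 s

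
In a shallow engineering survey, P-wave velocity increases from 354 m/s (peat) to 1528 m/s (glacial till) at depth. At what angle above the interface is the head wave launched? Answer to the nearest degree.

77°

At critical incidence the refracted ray runs along the interface (θ₂ = 90°), so sin θ_c = V₁/V₂.
θ_c = arcsin(354/1528) = arcsin 0.2317 = 13.40°.
Measured from the interface: 90° − 13.40° = 76.60°.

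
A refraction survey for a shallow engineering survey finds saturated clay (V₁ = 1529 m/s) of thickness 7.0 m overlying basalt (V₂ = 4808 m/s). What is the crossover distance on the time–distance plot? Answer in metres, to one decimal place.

19.5 m

x_cross = 2h·√((V₂+V₁)/(V₂−V₁)).
(V₂+V₁)/(V₂−V₁) = (4808+1529)/(4808−1529) = 1.9326; √ = 1.3902.
x_cross = 2·7.0·1.3902 = 19.46 m.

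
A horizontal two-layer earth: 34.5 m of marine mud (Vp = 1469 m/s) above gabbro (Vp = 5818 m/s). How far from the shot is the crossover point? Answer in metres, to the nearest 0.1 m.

89.3 m

θ_c = arcsin(1469/5818) = 14.63°, so cos θ_c = 0.9676 and tᵢ = 2h cos θ_c/V₁ = 0.0454 s.
At crossover x/V₁ = x/V₂ + tᵢ ⇒ x = tᵢ/(1/V₁ − 1/V₂) = 0.04545/(6.8074e-04 − 1.7188e-04) = 89.32 m.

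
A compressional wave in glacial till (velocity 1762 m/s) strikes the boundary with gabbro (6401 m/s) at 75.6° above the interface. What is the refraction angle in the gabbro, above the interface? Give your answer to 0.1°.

Angle from the normal: 90° − 75.6° = 14.4°.
sin θ₁/V₁ = sin θ₂/V₂ ⇒ sin θ₂ = 6401·sin 14.4°/1762 = 6401·0.2487/1762 = 0.9034.
θ₂ = sin⁻¹(0.9034) = 64.61° (from vertical).
From the interface: 90° − 64.61° = 25.39°.

25.4°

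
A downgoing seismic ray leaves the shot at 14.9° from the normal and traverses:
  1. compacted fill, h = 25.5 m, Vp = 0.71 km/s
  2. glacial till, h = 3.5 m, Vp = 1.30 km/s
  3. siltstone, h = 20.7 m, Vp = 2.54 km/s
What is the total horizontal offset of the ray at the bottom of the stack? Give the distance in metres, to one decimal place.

Apply Snell's law at each interface; in layer i the horizontal offset is hᵢ·tan θᵢ.
Layer 1: θ = 14.90°; offset = 25.5·tan 14.90° = 6.785 m.
Layer 2: sin θ = 1.30·sin 14.9°/0.71 = 0.4708, θ = 28.09°; offset = 3.5·tan 28.09° = 1.868 m.
Layer 3: sin θ = 2.54·sin 14.9°/0.71 = 0.9199, θ = 66.91°; offset = 20.7·tan 66.91° = 48.552 m.
Summing the layer offsets gives 57.205 m.

57.2 m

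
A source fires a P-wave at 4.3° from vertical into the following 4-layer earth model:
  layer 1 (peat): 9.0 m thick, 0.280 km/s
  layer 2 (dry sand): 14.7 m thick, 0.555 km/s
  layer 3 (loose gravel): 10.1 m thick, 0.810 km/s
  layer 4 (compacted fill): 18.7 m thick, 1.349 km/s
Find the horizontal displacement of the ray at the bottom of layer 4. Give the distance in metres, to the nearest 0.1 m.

Apply Snell's law at each interface; in layer i the horizontal offset is hᵢ·tan θᵢ.
Layer 1: θ = 4.30°; offset = 9.0·tan 4.30° = 0.677 m.
Layer 2: sin θ = 0.555·sin 4.3°/0.280 = 0.1486, θ = 8.55°; offset = 14.7·tan 8.55° = 2.209 m.
Layer 3: sin θ = 0.810·sin 4.3°/0.280 = 0.2169, θ = 12.53°; offset = 10.1·tan 12.53° = 2.244 m.
Layer 4: sin θ = 1.349·sin 4.3°/0.280 = 0.3612, θ = 21.18°; offset = 18.7·tan 21.18° = 7.244 m.
Σ offsets = 12.374 m.

12.4 m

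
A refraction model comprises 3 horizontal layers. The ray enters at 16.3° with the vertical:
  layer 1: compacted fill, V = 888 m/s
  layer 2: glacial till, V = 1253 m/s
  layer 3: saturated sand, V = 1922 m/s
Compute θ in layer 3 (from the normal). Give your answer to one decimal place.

Snell's law across each interface conserves sin θ / V, so sin θ_3 = V_3·sin θ₁/V₁.
sin θ_3 = 1922 × sin 16.3° / 888 = 0.6075.
θ_3 = 37.41° from the vertical.

37.4°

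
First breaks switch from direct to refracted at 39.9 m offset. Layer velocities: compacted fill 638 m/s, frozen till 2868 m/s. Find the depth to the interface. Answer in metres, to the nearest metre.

x_cross = 2h·√((V₂+V₁)/(V₂−V₁)) → h = x_cross / (2·√((V₂+V₁)/(V₂−V₁))).
√((V₂+V₁)/(V₂−V₁)) = √((2868+638)/(2868−638)) = 1.2539.
h = 39.9 / (2·1.2539) = 15.91 m.

16 m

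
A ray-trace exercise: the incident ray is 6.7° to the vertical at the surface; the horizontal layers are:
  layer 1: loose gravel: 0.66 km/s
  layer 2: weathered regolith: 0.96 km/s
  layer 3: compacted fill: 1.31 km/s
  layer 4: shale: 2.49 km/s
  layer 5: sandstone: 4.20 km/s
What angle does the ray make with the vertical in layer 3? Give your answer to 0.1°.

Snell's law across each interface conserves sin θ / V, so sin θ_3 = V_3·sin θ₁/V₁.
sin θ_3 = 1.31 × sin 6.7° / 0.66 = 0.2316.
θ_3 = arcsin 0.2316 = 13.39°.

13.4°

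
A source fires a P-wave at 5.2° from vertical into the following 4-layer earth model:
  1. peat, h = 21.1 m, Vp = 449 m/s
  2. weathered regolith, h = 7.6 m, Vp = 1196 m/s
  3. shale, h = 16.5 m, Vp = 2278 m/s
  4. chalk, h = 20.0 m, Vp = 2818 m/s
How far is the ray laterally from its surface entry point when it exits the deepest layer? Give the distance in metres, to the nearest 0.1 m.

26.2 m

Ray parameter p = sin 5.2° / 449 m/s = 2.0185e-04 s/m.
Layer 1: θ = 5.20°; offset = 21.1·tan 5.20° = 1.920 m.
Layer 2: sin θ = p·1196 = 0.2414 → θ = 13.97°; offset = 7.6·tan 13.97° = 1.891 m.
Layer 3: sin θ = p·2278 = 0.4598 → θ = 27.38°; offset = 16.5·tan 27.38° = 8.544 m.
Layer 4: sin θ = p·2818 = 0.5688 → θ = 34.67°; offset = 20.0·tan 34.67° = 13.832 m.
Summing the layer offsets gives 26.187 m.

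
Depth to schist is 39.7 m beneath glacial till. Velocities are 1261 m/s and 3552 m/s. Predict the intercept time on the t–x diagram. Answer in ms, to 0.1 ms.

58.9 ms

θ_c = arcsin(V₁/V₂) = arcsin(1261/3552) = 20.79°; cos θ_c = 0.9349.
tᵢ = 2h·cos θ_c / V₁ = 2·39.7·0.9349 / 1261 = 0.05886 s.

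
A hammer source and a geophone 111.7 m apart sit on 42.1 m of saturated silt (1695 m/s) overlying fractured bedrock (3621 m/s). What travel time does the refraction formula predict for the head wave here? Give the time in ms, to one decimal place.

θ_c = arcsin(V₁/V₂) = arcsin(1695/3621) = 27.91°, cos θ_c = 0.8837.
Intercept time tᵢ = 2h cos θ_c / V₁ = 2·42.1·0.8837/1695 = 0.04390 s.
t = x/V₂ + tᵢ = 111.7/3621 + 0.04390 = 0.07474 s.

74.7 ms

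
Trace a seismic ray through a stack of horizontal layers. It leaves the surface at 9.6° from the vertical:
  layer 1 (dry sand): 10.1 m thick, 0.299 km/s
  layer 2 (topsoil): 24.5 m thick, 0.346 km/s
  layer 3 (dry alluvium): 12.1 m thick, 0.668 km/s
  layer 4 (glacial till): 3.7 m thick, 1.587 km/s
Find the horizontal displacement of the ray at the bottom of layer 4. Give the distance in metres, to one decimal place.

Apply Snell's law at each interface; in layer i the horizontal offset is hᵢ·tan θᵢ.
Layer 1: θ = 9.60°; offset = 10.1·tan 9.60° = 1.708 m.
Layer 2: sin θ = 0.346·sin 9.6°/0.299 = 0.1930, θ = 11.13°; offset = 24.5·tan 11.13° = 4.819 m.
Layer 3: sin θ = 0.668·sin 9.6°/0.299 = 0.3726, θ = 21.87°; offset = 12.1·tan 21.87° = 4.858 m.
Layer 4: sin θ = 1.587·sin 9.6°/0.299 = 0.8852, θ = 62.27°; offset = 3.7·tan 62.27° = 7.039 m.
Total horizontal offset = 18.424 m.

18.4 m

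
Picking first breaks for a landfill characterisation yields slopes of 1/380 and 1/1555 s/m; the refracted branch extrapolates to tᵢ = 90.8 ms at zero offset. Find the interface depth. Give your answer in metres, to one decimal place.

17.8 m

h = tᵢ·V₁·V₂ / (2·√(V₂²−V₁²)).
√(V₂²−V₁²) = √(1555² − 380²) = 1507.9 m/s.
h = 0.0908 s × 380 × 1555 / (2 × 1507.9) = 17.79 m.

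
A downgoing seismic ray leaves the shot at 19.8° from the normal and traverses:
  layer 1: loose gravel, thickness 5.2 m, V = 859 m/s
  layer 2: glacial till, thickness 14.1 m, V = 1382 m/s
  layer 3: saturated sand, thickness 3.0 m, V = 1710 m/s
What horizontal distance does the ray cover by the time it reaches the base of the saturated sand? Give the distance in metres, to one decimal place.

13.8 m

Apply Snell's law at each interface; in layer i the horizontal offset is hᵢ·tan θᵢ.
Layer 1: θ = 19.80°; offset = 5.2·tan 19.80° = 1.872 m.
Layer 2: sin θ = 1382·sin 19.8°/859 = 0.5450, θ = 33.02°; offset = 14.1·tan 33.02° = 9.165 m.
Layer 3: sin θ = 1710·sin 19.8°/859 = 0.6743, θ = 42.40°; offset = 3.0·tan 42.40° = 2.740 m.
Summing the layer offsets gives 13.776 m.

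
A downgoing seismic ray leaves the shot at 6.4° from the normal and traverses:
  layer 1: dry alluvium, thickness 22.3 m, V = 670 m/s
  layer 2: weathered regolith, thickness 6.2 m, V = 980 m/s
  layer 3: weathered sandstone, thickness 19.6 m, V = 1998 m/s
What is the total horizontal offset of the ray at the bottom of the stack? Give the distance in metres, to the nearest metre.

p = sin θ₁/V₁ = sin 6.4°/670 = 1.6637e-04 s/m is conserved through the stack.
Layer 1: θ = 6.40°; offset = 22.3·tan 6.40° = 2.501 m.
Layer 2: sin θ = p·980 = 0.1630 → θ = 9.38°; offset = 6.2·tan 9.38° = 1.025 m.
Layer 3: sin θ = p·1998 = 0.3324 → θ = 19.42°; offset = 19.6·tan 19.42° = 6.908 m.
Σ offsets = 10.434 m.

10 m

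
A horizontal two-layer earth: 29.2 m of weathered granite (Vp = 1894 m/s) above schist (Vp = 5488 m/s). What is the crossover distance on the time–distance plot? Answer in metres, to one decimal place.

x_cross = 2h·√((V₂+V₁)/(V₂−V₁)).
(V₂+V₁)/(V₂−V₁) = (5488+1894)/(5488−1894) = 2.0540; √ = 1.4332.
x_cross = 2·29.2·1.4332 = 83.70 m.

83.7 m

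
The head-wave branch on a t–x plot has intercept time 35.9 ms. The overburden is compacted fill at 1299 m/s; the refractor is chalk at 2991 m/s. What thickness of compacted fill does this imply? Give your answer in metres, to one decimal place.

h = tᵢ·V₁·V₂ / (2·√(V₂²−V₁²)).
√(V₂²−V₁²) = √(2991² − 1299²) = 2694.2 m/s.
h = 0.0359 s × 1299 × 2991 / (2 × 2694.2) = 25.89 m.

25.9 m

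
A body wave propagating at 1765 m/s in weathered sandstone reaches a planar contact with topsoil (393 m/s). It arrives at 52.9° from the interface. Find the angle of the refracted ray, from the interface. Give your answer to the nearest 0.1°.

82.3°

Convert to the normal: θ₁ = 90° − 52.9° = 37.1°.
sin θ₁/V₁ = sin θ₂/V₂ ⇒ sin θ₂ = 393·sin 37.1°/1765 = 393·0.6032/1765 = 0.1343.
θ₂ = sin⁻¹(0.1343) = 7.72° (from vertical).
From the interface: 90° − 7.72° = 82.28°.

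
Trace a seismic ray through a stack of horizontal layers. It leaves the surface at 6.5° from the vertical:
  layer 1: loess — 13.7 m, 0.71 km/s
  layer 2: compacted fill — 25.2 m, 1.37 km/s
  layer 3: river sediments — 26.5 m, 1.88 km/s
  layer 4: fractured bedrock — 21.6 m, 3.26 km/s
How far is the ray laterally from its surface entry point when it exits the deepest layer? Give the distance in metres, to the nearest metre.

Ray parameter p = sin 6.5° / 0.71 km/s = 1.5944e-01 s/km.
Layer 1: θ = 6.50°; offset = 13.7·tan 6.50° = 1.561 m.
Layer 2: sin θ = p·1.37 = 0.2184 → θ = 12.62°; offset = 25.2·tan 12.62° = 5.641 m.
Layer 3: sin θ = p·1.88 = 0.2997 → θ = 17.44°; offset = 26.5·tan 17.44° = 8.326 m.
Layer 4: sin θ = p·3.26 = 0.5198 → θ = 31.32°; offset = 21.6·tan 31.32° = 13.142 m.
Total horizontal offset = 28.670 m.

29 m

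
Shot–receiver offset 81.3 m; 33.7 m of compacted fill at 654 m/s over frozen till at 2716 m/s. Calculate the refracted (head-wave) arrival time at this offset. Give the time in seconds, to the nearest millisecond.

0.130 s

θ_c = arcsin(V₁/V₂) = arcsin(654/2716) = 13.93°, cos θ_c = 0.9706.
Intercept time tᵢ = 2h cos θ_c / V₁ = 2·33.7·0.9706/654 = 0.10003 s.
t = x/V₂ + tᵢ = 81.3/2716 + 0.10003 = 0.12996 s.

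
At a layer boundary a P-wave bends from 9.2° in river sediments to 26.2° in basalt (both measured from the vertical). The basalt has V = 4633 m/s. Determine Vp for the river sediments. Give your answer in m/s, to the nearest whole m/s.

Snell's law: sin 9.2°/V₁ = sin 26.2°/V₂.
V₁ = V₂·sin 9.2°/sin 26.2° = 4633 × 0.3621 = 1677.73 m/s.

1678 m/s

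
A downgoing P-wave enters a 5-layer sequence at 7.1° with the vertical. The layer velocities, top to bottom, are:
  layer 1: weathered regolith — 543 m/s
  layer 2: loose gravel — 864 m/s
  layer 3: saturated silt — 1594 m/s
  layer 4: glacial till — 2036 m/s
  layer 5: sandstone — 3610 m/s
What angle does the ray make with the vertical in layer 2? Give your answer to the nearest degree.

Ray parameter p = sin 7.1° / 543 = 2.2763e-04 s/m.
sin θ_2 = p·V_2 = 2.2763e-04 × 864 = 0.1967.
θ_2 = arcsin 0.1967 = 11.34°.

11°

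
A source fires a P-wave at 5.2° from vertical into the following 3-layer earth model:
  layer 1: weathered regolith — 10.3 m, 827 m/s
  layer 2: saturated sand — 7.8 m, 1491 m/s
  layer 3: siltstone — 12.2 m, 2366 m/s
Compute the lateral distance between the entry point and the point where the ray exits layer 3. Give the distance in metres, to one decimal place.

5.5 m

Ray parameter p = sin 5.2° / 827 m/s = 1.0959e-04 s/m.
Layer 1: θ = 5.20°; offset = 10.3·tan 5.20° = 0.937 m.
Layer 2: sin θ = p·1491 = 0.1634 → θ = 9.40°; offset = 7.8·tan 9.40° = 1.292 m.
Layer 3: sin θ = p·2366 = 0.2593 → θ = 15.03°; offset = 12.2·tan 15.03° = 3.275 m.
Σ offsets = 5.505 m.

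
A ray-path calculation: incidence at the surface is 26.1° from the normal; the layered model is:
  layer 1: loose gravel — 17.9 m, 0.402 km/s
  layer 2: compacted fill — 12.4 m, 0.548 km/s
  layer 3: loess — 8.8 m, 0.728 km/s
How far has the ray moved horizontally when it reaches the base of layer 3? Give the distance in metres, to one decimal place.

Ray parameter p = sin 26.1° / 0.402 km/s = 1.0944e+00 s/km.
Layer 1: θ = 26.10°; offset = 17.9·tan 26.10° = 8.769 m.
Layer 2: sin θ = p·0.548 = 0.5997 → θ = 36.85°; offset = 12.4·tan 36.85° = 9.293 m.
Layer 3: sin θ = p·0.728 = 0.7967 → θ = 52.82°; offset = 8.8·tan 52.82° = 11.601 m.
Summing the layer offsets gives 29.663 m.

29.7 m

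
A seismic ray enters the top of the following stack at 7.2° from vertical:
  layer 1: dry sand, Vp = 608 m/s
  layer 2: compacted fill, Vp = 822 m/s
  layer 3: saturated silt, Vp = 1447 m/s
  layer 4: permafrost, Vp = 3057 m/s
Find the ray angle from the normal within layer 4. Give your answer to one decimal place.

Snell's law across each interface conserves sin θ / V, so sin θ_4 = V_4·sin θ₁/V₁.
sin θ_4 = 3057 × sin 7.2° / 608 = 0.6302.
θ_4 = arcsin 0.6302 = 39.06°.

39.1°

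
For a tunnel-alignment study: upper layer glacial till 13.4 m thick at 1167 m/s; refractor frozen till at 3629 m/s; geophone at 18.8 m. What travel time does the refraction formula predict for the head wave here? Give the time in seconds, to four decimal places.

0.0269 s

θ_c = arcsin(V₁/V₂) = arcsin(1167/3629) = 18.76°, cos θ_c = 0.9469.
Intercept time tᵢ = 2h cos θ_c / V₁ = 2·13.4·0.9469/1167 = 0.02175 s.
t = x/V₂ + tᵢ = 18.8/3629 + 0.02175 = 0.02693 s.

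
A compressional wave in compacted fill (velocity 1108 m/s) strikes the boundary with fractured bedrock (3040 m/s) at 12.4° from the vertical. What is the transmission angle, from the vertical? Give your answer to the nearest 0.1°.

Snell's law: sin θ₂ = (V₂/V₁)·sin θ₁ = (3040/1108)·sin 12.4° = 0.5892.
θ₂ = arcsin 0.5892 = 36.10° from the normal.

36.1°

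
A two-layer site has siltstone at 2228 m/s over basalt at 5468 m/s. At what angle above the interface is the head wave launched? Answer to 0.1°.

66.0°

At critical incidence the refracted ray runs along the interface (θ₂ = 90°), so sin θ_c = V₁/V₂.
θ_c = arcsin(2228/5468) = arcsin 0.4075 = 24.05°.
Measured from the interface: 90° − 24.05° = 65.95°.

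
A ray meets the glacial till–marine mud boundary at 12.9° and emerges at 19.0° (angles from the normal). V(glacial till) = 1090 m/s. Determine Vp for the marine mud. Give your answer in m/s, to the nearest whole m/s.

1590 m/s

Snell's law: sin 12.9°/V₁ = sin 19.0°/V₂.
V₂ = V₁·sin 19.0°/sin 12.9° = 1090 × 1.4583 = 1589.56 m/s.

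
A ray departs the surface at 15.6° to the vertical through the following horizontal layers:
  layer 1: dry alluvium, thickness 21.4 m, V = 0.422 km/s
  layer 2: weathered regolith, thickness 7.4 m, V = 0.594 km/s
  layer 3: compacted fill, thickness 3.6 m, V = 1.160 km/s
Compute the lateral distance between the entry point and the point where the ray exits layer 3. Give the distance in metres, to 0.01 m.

12.95 m

Apply Snell's law at each interface; in layer i the horizontal offset is hᵢ·tan θᵢ.
Layer 1: θ = 15.60°; offset = 21.4·tan 15.60° = 5.9750 m.
Layer 2: sin θ = 0.594·sin 15.6°/0.422 = 0.3785, θ = 22.24°; offset = 7.4·tan 22.24° = 3.0263 m.
Layer 3: sin θ = 1.160·sin 15.6°/0.422 = 0.7392, θ = 47.66°; offset = 3.6·tan 47.66° = 3.9514 m.
Σ offsets = 12.9527 m.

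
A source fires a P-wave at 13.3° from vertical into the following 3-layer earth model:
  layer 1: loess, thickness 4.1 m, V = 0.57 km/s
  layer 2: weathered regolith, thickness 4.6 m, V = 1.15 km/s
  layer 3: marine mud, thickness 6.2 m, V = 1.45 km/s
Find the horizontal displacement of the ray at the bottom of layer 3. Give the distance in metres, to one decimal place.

7.9 m

Apply Snell's law at each interface; in layer i the horizontal offset is hᵢ·tan θᵢ.
Layer 1: θ = 13.30°; offset = 4.1·tan 13.30° = 0.969 m.
Layer 2: sin θ = 1.15·sin 13.3°/0.57 = 0.4641, θ = 27.65°; offset = 4.6·tan 27.65° = 2.410 m.
Layer 3: sin θ = 1.45·sin 13.3°/0.57 = 0.5852, θ = 35.82°; offset = 6.2·tan 35.82° = 4.475 m.
Total horizontal offset = 7.854 m.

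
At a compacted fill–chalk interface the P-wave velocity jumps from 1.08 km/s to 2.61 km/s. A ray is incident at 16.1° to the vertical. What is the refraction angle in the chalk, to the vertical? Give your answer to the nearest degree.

42°

sin θ₁/V₁ = sin θ₂/V₂ ⇒ sin θ₂ = 2.61·sin 16.1°/1.08 = 2.61·0.2773/1.08 = 0.6702.
θ₂ = arcsin 0.6702 = 42.08° from the normal.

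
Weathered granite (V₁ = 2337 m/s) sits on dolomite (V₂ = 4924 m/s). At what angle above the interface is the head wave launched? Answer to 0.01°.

61.67°

At critical incidence the refracted ray runs along the interface (θ₂ = 90°), so sin θ_c = V₁/V₂.
θ_c = arcsin(2337/4924) = arcsin 0.4746 = 28.33°.
Measured from the interface: 90° − 28.33° = 61.67°.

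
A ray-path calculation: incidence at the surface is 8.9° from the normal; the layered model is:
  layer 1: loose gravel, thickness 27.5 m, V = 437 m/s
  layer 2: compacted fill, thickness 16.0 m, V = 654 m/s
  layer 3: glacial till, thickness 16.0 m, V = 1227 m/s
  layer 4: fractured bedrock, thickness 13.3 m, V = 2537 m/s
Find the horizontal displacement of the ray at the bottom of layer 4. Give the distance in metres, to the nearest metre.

43 m

Ray parameter p = sin 8.9° / 437 m/s = 3.5403e-04 s/m.
Layer 1: θ = 8.90°; offset = 27.5·tan 8.90° = 4.306 m.
Layer 2: sin θ = p·654 = 0.2315 → θ = 13.39°; offset = 16.0·tan 13.39° = 3.808 m.
Layer 3: sin θ = p·1227 = 0.4344 → θ = 25.75°; offset = 16.0·tan 25.75° = 7.716 m.
Layer 4: sin θ = p·2537 = 0.8982 → θ = 63.92°; offset = 13.3·tan 63.92° = 27.171 m.
Summing the layer offsets gives 43.002 m.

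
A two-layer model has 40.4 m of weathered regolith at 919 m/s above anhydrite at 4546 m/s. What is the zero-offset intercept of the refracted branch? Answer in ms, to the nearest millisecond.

tᵢ = 2h·√(V₂²−V₁²)/(V₁V₂).
√(V₂²−V₁²) = √(4546²−919²) = 4452.1 m/s.
tᵢ = 2·40.4·4452.1/(919·4546) = 0.08611 s.

86 ms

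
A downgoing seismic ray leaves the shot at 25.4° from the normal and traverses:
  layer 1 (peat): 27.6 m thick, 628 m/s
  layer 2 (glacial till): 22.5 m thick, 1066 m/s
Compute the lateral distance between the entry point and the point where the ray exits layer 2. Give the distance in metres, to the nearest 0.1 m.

37.0 m

Apply Snell's law at each interface; in layer i the horizontal offset is hᵢ·tan θᵢ.
Layer 1: θ = 25.40°; offset = 27.6·tan 25.40° = 13.105 m.
Layer 2: sin θ = 1066·sin 25.4°/628 = 0.7281, θ = 46.73°; offset = 22.5·tan 46.73° = 23.899 m.
Σ offsets = 37.004 m.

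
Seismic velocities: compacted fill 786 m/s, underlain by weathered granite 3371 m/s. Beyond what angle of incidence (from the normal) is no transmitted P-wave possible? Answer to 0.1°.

At critical incidence the refracted ray runs along the interface (θ₂ = 90°), so sin θ_c = V₁/V₂.
θ_c = arcsin(786/3371) = arcsin 0.2332 = 13.48°.

13.5°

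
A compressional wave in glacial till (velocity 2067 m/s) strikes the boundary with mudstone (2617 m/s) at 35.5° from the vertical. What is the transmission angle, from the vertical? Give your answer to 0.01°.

47.33°

Snell's law: sin θ₂ = (V₂/V₁)·sin θ₁ = (2617/2067)·sin 35.5° = 0.7352.
θ₂ = arcsin 0.7352 = 47.33° from the normal.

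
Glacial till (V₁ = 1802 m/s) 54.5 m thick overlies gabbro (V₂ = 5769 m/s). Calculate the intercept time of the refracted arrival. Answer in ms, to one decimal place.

θ_c = arcsin(V₁/V₂) = arcsin(1802/5769) = 18.20°; cos θ_c = 0.9500.
tᵢ = 2h·cos θ_c / V₁ = 2·54.5·0.9500 / 1802 = 0.05746 s.

57.5 ms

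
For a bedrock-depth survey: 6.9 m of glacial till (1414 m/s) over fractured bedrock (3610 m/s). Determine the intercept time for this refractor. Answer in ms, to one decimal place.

θ_c = arcsin(V₁/V₂) = arcsin(1414/3610) = 23.06°; cos θ_c = 0.9201.
tᵢ = 2h·cos θ_c / V₁ = 2·6.9·0.9201 / 1414 = 0.00898 s.

9.0 ms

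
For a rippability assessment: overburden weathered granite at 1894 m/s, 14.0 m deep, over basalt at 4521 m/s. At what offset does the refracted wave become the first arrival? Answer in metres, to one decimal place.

43.8 m

x_cross = 2h·√((V₂+V₁)/(V₂−V₁)).
(V₂+V₁)/(V₂−V₁) = (4521+1894)/(4521−1894) = 2.4419; √ = 1.5627.
x_cross = 2·14.0·1.5627 = 43.75 m.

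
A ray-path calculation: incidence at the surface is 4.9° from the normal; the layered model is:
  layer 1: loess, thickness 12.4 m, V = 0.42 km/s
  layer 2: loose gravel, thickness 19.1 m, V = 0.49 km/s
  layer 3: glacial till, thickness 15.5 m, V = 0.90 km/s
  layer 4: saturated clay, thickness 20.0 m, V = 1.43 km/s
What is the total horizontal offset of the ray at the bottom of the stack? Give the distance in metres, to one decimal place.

11.9 m

Apply Snell's law at each interface; in layer i the horizontal offset is hᵢ·tan θᵢ.
Layer 1: θ = 4.90°; offset = 12.4·tan 4.90° = 1.063 m.
Layer 2: sin θ = 0.49·sin 4.9°/0.42 = 0.0997, θ = 5.72°; offset = 19.1·tan 5.72° = 1.913 m.
Layer 3: sin θ = 0.90·sin 4.9°/0.42 = 0.1830, θ = 10.55°; offset = 15.5·tan 10.55° = 2.886 m.
Layer 4: sin θ = 1.43·sin 4.9°/0.42 = 0.2908, θ = 16.91°; offset = 20.0·tan 16.91° = 6.079 m.
Σ offsets = 11.941 m.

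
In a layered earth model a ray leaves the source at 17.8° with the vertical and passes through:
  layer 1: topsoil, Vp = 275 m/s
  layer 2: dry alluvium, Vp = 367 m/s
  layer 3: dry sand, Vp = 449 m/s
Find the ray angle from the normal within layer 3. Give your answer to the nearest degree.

Ray parameter p = sin 17.8° / 275 = 1.1116e-03 s/m.
sin θ_3 = p·V_3 = 1.1116e-03 × 449 = 0.4991.
θ_3 = 29.94° from the vertical.

30°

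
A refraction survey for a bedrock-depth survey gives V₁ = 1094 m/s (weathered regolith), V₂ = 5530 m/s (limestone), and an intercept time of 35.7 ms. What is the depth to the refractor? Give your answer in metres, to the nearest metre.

20 m

θ_c = arcsin(1094/5530) = 11.41°; cos θ_c = 0.9802.
tᵢ = 2h cos θ_c/V₁ ⇒ h = tᵢ·V₁/(2 cos θ_c) = 0.0357·1094/(2·0.9802) = 19.92 m.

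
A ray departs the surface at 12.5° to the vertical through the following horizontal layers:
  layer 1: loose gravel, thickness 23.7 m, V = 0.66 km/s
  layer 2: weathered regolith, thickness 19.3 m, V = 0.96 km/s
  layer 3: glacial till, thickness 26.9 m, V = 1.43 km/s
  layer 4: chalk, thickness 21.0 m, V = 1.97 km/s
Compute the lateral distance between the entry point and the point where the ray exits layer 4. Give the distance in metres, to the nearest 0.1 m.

43.7 m

p = sin θ₁/V₁ = sin 12.5°/0.66 = 3.2794e-01 s/km is conserved through the stack.
Layer 1: θ = 12.50°; offset = 23.7·tan 12.50° = 5.254 m.
Layer 2: sin θ = p·0.96 = 0.3148 → θ = 18.35°; offset = 19.3·tan 18.35° = 6.402 m.
Layer 3: sin θ = p·1.43 = 0.4690 → θ = 27.97°; offset = 26.9·tan 27.97° = 14.283 m.
Layer 4: sin θ = p·1.97 = 0.6460 → θ = 40.24°; offset = 21.0·tan 40.24° = 17.774 m.
Total horizontal offset = 43.712 m.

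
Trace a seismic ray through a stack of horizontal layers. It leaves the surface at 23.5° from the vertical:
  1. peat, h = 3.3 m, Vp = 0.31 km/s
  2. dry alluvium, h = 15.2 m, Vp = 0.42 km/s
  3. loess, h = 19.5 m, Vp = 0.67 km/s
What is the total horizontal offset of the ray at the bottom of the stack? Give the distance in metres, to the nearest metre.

44 m

Ray parameter p = sin 23.5° / 0.31 km/s = 1.2863e+00 s/km.
Layer 1: θ = 23.50°; offset = 3.3·tan 23.50° = 1.435 m.
Layer 2: sin θ = p·0.42 = 0.5402 → θ = 32.70°; offset = 15.2·tan 32.70° = 9.758 m.
Layer 3: sin θ = p·0.67 = 0.8618 → θ = 59.52°; offset = 19.5·tan 59.52° = 33.132 m.
Σ offsets = 44.325 m.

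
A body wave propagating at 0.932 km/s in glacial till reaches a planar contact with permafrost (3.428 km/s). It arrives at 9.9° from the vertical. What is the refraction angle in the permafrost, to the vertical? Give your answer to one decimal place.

sin θ₁/V₁ = sin θ₂/V₂ ⇒ sin θ₂ = 3.428·sin 9.9°/0.932 = 3.428·0.1719/0.932 = 0.6324.
θ₂ = sin⁻¹(0.6324) = 39.23° (from vertical).

39.2°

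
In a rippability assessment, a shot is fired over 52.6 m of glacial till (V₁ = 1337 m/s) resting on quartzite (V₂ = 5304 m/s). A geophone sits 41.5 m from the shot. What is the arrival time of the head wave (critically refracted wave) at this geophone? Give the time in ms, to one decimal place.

θ_c = arcsin(V₁/V₂) = arcsin(1337/5304) = 14.60°, cos θ_c = 0.9677.
Intercept time tᵢ = 2h cos θ_c / V₁ = 2·52.6·0.9677/1337 = 0.07614 s.
t = x/V₂ + tᵢ = 41.5/5304 + 0.07614 = 0.08397 s.

84.0 ms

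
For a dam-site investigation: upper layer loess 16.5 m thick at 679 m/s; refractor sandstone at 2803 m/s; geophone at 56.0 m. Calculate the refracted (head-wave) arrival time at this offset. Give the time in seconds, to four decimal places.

t = x/V₂ + 2h·√(V₂²−V₁²)/(V₁V₂).
√(V₂²−V₁²) = √(2803²−679²) = 2719.5 m/s; delay term = 2·16.5·2719.5/(679·2803) = 0.04715 s.
t = 56.0/2803 + 0.04715 = 0.06713 s.

0.0671 s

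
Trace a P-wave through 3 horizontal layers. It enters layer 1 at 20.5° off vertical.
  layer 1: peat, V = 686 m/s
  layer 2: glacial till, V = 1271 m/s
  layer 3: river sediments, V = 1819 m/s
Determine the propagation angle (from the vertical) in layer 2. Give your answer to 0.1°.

40.5°

Snell's law across each interface conserves sin θ / V, so sin θ_2 = V_2·sin θ₁/V₁.
sin θ_2 = 1271 × sin 20.5° / 686 = 0.6489.
θ_2 = 40.46° from the vertical.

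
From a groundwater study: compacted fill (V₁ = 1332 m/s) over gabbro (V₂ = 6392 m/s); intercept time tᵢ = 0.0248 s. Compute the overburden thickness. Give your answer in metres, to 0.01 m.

θ_c = arcsin(1332/6392) = 12.03°; cos θ_c = 0.9780.
tᵢ = 2h cos θ_c/V₁ ⇒ h = tᵢ·V₁/(2 cos θ_c) = 0.0248·1332/(2·0.9780) = 16.89 m.

16.89 m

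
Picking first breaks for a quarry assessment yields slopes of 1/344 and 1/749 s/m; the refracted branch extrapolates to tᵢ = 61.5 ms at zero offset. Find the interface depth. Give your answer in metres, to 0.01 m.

θ_c = arcsin(344/749) = 27.34°; cos θ_c = 0.8883.
tᵢ = 2h cos θ_c/V₁ ⇒ h = tᵢ·V₁/(2 cos θ_c) = 0.0615·344/(2·0.8883) = 11.91 m.

11.91 m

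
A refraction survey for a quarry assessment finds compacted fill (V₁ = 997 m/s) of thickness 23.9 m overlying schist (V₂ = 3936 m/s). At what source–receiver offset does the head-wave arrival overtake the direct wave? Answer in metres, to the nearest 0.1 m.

θ_c = arcsin(997/3936) = 14.67°, so cos θ_c = 0.9674 and tᵢ = 2h cos θ_c/V₁ = 0.0464 s.
At crossover x/V₁ = x/V₂ + tᵢ ⇒ x = tᵢ/(1/V₁ − 1/V₂) = 0.04638/(1.0030e-03 − 2.5407e-04) = 61.93 m.

61.9 m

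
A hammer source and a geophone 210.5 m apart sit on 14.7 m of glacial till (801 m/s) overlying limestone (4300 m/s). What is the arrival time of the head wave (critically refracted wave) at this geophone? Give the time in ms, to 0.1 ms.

θ_c = arcsin(V₁/V₂) = arcsin(801/4300) = 10.74°, cos θ_c = 0.9825.
Intercept time tᵢ = 2h cos θ_c / V₁ = 2·14.7·0.9825/801 = 0.03606 s.
t = x/V₂ + tᵢ = 210.5/4300 + 0.03606 = 0.08502 s.

85.0 ms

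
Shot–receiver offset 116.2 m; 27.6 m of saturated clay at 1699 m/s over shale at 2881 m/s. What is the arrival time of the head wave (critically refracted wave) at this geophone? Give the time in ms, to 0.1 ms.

θ_c = arcsin(V₁/V₂) = arcsin(1699/2881) = 36.14°, cos θ_c = 0.8076.
Intercept time tᵢ = 2h cos θ_c / V₁ = 2·27.6·0.8076/1699 = 0.02624 s.
t = x/V₂ + tᵢ = 116.2/2881 + 0.02624 = 0.06657 s.

66.6 ms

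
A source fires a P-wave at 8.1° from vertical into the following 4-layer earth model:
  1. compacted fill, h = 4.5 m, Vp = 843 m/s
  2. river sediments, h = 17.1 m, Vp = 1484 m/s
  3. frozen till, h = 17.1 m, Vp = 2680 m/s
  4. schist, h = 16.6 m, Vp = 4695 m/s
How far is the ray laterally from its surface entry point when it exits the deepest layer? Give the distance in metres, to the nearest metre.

Ray parameter p = sin 8.1° / 843 m/s = 1.6714e-04 s/m.
Layer 1: θ = 8.10°; offset = 4.5·tan 8.10° = 0.640 m.
Layer 2: sin θ = p·1484 = 0.2480 → θ = 14.36°; offset = 17.1·tan 14.36° = 4.378 m.
Layer 3: sin θ = p·2680 = 0.4479 → θ = 26.61°; offset = 17.1·tan 26.61° = 8.567 m.
Layer 4: sin θ = p·4695 = 0.7847 → θ = 51.70°; offset = 16.6·tan 51.70° = 21.016 m.
Σ offsets = 34.603 m.

35 m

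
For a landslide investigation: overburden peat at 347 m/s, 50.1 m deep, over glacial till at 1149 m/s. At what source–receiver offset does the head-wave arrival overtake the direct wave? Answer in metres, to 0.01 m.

x_cross = 2h·√((V₂+V₁)/(V₂−V₁)).
(V₂+V₁)/(V₂−V₁) = (1149+347)/(1149−347) = 1.8653; √ = 1.3658.
x_cross = 2·50.1·1.3658 = 136.85 m.

136.85 m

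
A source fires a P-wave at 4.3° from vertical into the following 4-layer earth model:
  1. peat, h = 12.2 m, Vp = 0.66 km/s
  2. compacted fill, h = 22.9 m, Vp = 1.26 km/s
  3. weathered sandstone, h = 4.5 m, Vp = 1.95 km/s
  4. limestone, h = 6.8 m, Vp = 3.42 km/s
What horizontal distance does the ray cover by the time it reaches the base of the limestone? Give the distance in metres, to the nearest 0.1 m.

Apply Snell's law at each interface; in layer i the horizontal offset is hᵢ·tan θᵢ.
Layer 1: θ = 4.30°; offset = 12.2·tan 4.30° = 0.917 m.
Layer 2: sin θ = 1.26·sin 4.3°/0.66 = 0.1431, θ = 8.23°; offset = 22.9·tan 8.23° = 3.312 m.
Layer 3: sin θ = 1.95·sin 4.3°/0.66 = 0.2215, θ = 12.80°; offset = 4.5·tan 12.80° = 1.022 m.
Layer 4: sin θ = 3.42·sin 4.3°/0.66 = 0.3885, θ = 22.86°; offset = 6.8·tan 22.86° = 2.867 m.
Σ offsets = 8.119 m.

8.1 m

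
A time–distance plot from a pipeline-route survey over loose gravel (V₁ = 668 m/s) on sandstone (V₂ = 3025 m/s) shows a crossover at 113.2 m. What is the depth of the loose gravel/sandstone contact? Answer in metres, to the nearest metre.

45 m

x_cross = 2h·√((V₂+V₁)/(V₂−V₁)) → h = x_cross / (2·√((V₂+V₁)/(V₂−V₁))).
√((V₂+V₁)/(V₂−V₁)) = √((3025+668)/(3025−668)) = 1.2517.
h = 113.2 / (2·1.2517) = 45.22 m.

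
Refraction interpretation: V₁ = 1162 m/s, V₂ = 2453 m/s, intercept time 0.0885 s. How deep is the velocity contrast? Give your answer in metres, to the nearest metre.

58 m

h = tᵢ·V₁·V₂ / (2·√(V₂²−V₁²)).
√(V₂²−V₁²) = √(2453² − 1162²) = 2160.3 m/s.
h = 0.0885 s × 1162 × 2453 / (2 × 2160.3) = 58.38 m.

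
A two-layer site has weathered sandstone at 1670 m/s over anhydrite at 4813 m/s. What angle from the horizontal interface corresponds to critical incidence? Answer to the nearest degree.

70°

Critical incidence: sin θ_c = V₁/V₂ = 1670/4813 = 0.3470.
θ_c = arcsin 0.3470 = 20.30°.
Measured from the interface: 90° − 20.30° = 69.70°.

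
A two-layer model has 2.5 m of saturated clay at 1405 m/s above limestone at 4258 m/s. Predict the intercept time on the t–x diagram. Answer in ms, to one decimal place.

3.4 ms

θ_c = arcsin(V₁/V₂) = arcsin(1405/4258) = 19.27°; cos θ_c = 0.9440.
tᵢ = 2h·cos θ_c / V₁ = 2·2.5·0.9440 / 1405 = 0.00336 s.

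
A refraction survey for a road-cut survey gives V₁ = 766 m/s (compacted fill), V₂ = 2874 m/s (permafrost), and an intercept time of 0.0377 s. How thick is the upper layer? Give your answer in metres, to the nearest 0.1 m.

h = tᵢ·V₁·V₂ / (2·√(V₂²−V₁²)).
√(V₂²−V₁²) = √(2874² − 766²) = 2770.0 m/s.
h = 0.0377 s × 766 × 2874 / (2 × 2770.0) = 14.98 m.

15.0 m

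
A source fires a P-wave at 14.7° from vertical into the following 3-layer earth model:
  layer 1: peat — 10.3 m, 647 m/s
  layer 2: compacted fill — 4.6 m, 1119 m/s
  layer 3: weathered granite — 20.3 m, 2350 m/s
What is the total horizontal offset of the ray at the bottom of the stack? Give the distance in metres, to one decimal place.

53.2 m

Apply Snell's law at each interface; in layer i the horizontal offset is hᵢ·tan θᵢ.
Layer 1: θ = 14.70°; offset = 10.3·tan 14.70° = 2.702 m.
Layer 2: sin θ = 1119·sin 14.7°/647 = 0.4389, θ = 26.03°; offset = 4.6·tan 26.03° = 2.247 m.
Layer 3: sin θ = 2350·sin 14.7°/647 = 0.9217, θ = 67.17°; offset = 20.3·tan 67.17° = 48.230 m.
Total horizontal offset = 53.179 m.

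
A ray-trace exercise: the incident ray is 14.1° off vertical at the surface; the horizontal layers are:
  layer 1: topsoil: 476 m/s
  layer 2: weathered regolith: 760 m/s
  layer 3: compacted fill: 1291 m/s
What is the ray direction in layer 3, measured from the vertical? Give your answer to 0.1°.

41.4°

Ray parameter p = sin 14.1° / 476 = 5.1180e-04 s/m.
sin θ_3 = p·V_3 = 5.1180e-04 × 1291 = 0.6607.
θ_3 = 41.36° from the vertical.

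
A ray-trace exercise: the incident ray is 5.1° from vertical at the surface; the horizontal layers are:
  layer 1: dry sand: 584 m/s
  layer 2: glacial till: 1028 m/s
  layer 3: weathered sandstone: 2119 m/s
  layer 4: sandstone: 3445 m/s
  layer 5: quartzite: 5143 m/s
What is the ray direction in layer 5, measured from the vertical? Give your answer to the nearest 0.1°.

Snell's law across each interface conserves sin θ / V, so sin θ_5 = V_5·sin θ₁/V₁.
sin θ_5 = 5143 × sin 5.1° / 584 = 0.7828.
θ_5 = arcsin 0.7828 = 51.52°.

51.5°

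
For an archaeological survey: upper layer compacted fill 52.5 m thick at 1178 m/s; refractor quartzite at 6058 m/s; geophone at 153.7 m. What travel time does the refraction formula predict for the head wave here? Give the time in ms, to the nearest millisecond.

t = x/V₂ + 2h·√(V₂²−V₁²)/(V₁V₂).
√(V₂²−V₁²) = √(6058²−1178²) = 5942.4 m/s; delay term = 2·52.5·5942.4/(1178·6058) = 0.08743 s.
t = 153.7/6058 + 0.08743 = 0.11280 s.

113 ms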